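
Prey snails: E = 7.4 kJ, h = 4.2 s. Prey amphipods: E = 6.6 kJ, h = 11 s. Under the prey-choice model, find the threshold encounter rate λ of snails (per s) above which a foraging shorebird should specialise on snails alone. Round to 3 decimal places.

0.123 per s

Drop amphipods once their profitability E₂/h₂ falls below the rate achievable on snails alone: E₂/h₂ = λE₁/(1 + λh₁).
Solve for λ: λE₁h₂ = E₂(1 + λh₁) → λ(E₁h₂ − E₂h₁) = E₂ → λ = E₂/(E₁h₂ − E₂h₁).
λ = 6.6/(7.4×11 − 6.6×4.2) = 6.6/53.68 = 0.123 per s.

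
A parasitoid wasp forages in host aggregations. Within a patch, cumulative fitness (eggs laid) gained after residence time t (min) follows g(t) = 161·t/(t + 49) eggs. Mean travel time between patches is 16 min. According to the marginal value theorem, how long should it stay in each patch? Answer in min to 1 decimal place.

28.0 min

By the marginal value theorem, leave when the instantaneous gain rate g'(t) equals the habitat-wide average g(t)/(T + t).
g'(t) = 161·49/(t + 49)². Setting 161·49/(t+49)² = 161t/[(t+49)(16+t)] gives 49(16+t) = t(t+49), so t² = 49×16 = 784.
t* = √784 = 28 min.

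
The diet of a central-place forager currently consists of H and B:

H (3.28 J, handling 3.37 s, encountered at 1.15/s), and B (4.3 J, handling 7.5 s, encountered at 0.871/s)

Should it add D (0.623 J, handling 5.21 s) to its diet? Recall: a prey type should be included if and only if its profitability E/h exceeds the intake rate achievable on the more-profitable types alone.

No

Intake rate on the current diet: R = (1.15×3.28 + 0.871×4.3) / (1 + 1.15×3.37 + 0.871×7.5) = 7.517/11.41 = 0.6589 J/s.
Profitability of D: 0.623/5.21 = 0.1196 J/s.
Since 0.1196 < R, time spent handling D is better spent searching.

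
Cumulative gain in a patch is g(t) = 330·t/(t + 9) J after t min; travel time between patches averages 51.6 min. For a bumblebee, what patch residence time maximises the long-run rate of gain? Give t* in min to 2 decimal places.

21.55 min

By the marginal value theorem, leave when the instantaneous gain rate g'(t) equals the habitat-wide average g(t)/(T + t).
g'(t) = 330·9/(t + 9)². Setting 330·9/(t+9)² = 330t/[(t+9)(51.6+t)] gives 9(51.6+t) = t(t+9), so t² = 9×51.6 = 464.4.
t* = √464.4 = 21.55 min.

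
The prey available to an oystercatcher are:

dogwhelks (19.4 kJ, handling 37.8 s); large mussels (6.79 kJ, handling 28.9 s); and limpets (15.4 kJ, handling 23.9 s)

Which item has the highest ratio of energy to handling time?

limpets

In descending order of E/h:
limpets: 15.4/23.9 = 0.644 kJ/s
dogwhelks: 19.4/37.8 = 0.513 kJ/s
large mussels: 6.79/28.9 = 0.235 kJ/s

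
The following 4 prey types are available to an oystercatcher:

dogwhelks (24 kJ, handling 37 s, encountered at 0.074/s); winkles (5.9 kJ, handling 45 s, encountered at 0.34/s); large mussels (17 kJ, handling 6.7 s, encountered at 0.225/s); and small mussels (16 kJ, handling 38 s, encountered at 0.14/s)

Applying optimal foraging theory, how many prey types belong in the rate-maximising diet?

1

E/h in descending order: large mussels 2.54, dogwhelks 0.649, small mussels 0.421, winkles 0.131 kJ/s. The optimal diet is the largest prefix of this list for which every included type satisfies E_i/h_i > R on the types above it.
Rate on top 1: 1.525. dogwhelks: 0.649 < 1.525 → exclude; stop.
Optimal diet: large mussels — 1 of 4 types.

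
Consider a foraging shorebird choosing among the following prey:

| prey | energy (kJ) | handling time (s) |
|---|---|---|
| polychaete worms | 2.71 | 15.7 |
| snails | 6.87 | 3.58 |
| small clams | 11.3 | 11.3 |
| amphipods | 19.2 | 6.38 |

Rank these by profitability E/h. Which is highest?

amphipods

In descending order of E/h:
amphipods: 19.2/6.38 = 3.01 kJ/s
snails: 6.87/3.58 = 1.92 kJ/s
small clams: 11.3/11.3 = 1 kJ/s
polychaete worms: 2.71/15.7 = 0.173 kJ/s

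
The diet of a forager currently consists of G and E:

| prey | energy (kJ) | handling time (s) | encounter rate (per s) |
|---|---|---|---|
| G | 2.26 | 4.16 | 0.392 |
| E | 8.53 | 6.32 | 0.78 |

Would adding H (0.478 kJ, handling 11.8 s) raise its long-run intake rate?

No

On G and E alone, R = ΣλE/(1+Σλh) = 7.539/7.56 = 0.9972 kJ/s.
H: E/h = 0.478/11.8 = 0.04051 kJ/s.
Since 0.04051 < R, time spent handling H is better spent searching.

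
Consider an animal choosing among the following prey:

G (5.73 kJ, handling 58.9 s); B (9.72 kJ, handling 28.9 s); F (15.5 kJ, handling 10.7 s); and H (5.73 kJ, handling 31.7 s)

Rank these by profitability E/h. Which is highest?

F

Profitability E/h (kJ/s): G = 5.73/58.9 = 0.0973, B = 9.72/28.9 = 0.336, F = 15.5/10.7 = 1.45, H = 5.73/31.7 = 0.181.
Ranked: F > B > H > G.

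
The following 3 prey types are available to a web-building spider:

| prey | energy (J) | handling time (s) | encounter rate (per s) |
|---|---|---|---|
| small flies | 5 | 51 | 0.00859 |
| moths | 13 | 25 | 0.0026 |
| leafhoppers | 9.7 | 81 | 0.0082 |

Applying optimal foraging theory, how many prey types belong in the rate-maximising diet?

Rank by E/h (J/s): moths 0.52, leafhoppers 0.12, small flies 0.098. Include each in turn until the next type's E/h falls below the running intake rate.
Rate on top 1: 0.03174. leafhoppers: 0.12 > 0.03174 → include.
Rate on top 2: 0.06554. small flies: 0.098 > 0.06554 → include.
Optimal diet: moths, leafhoppers, small flies — 3 of 3 types.

3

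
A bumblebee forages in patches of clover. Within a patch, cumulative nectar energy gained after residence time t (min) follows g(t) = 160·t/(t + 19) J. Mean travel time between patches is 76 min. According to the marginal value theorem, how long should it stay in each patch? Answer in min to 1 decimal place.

Maximise g(t)/(T+t): set derivative to zero → g'(t)(T+t) = g(t).
g'(t) = 160·19/(t + 19)². Setting 160·19/(t+19)² = 160t/[(t+19)(76+t)] gives 19(76+t) = t(t+19), so t² = 19×76 = 1444.
t* = √1444 = 38 min.

38.0 min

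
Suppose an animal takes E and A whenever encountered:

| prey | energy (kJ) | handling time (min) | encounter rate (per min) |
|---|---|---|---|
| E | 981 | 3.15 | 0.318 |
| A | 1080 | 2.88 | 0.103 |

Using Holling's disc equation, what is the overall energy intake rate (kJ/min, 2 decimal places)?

184.13 kJ/min

Energy encountered per unit search time: 0.318×981 + 0.103×1080 = 423.2 kJ/min.
Handling time per unit search time: 0.318×3.15 + 0.103×2.88 = 1.298.
Rate = 423.2/(1 + 1.298) = 184.1 kJ/min.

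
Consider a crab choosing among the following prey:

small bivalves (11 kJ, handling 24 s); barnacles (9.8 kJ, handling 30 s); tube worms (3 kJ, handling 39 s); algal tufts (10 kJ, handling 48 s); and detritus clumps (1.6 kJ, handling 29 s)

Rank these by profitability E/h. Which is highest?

In descending order of E/h:
small bivalves: 11/24 = 0.458 kJ/s
barnacles: 9.8/30 = 0.327 kJ/s
algal tufts: 10/48 = 0.208 kJ/s
tube worms: 3/39 = 0.0769 kJ/s
detritus clumps: 1.6/29 = 0.0552 kJ/s

small bivalves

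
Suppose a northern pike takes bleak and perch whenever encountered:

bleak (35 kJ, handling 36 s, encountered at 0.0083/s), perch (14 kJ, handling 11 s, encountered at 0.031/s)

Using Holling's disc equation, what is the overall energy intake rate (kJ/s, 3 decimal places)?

Energy encountered per unit search time: 0.0083×35 + 0.031×14 = 0.7245 kJ/s.
Handling time per unit search time: 0.0083×36 + 0.031×11 = 0.6398.
Rate = 0.7245/(1 + 0.6398) = 0.4418 kJ/s.

0.442 kJ/s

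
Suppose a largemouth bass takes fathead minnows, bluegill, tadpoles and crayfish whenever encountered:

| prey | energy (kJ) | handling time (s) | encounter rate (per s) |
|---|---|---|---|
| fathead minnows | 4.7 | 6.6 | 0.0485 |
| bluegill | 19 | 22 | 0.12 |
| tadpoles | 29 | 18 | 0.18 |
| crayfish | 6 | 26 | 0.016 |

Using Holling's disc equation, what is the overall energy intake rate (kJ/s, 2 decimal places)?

1.03 kJ/s

R = Σλ_iE_i / (1 + Σλ_ih_i)
Numerator: 0.0485×4.7 + 0.12×19 + 0.18×29 + 0.016×6 = 7.824
Denominator: 1 + 0.0485×6.6 + 0.12×22 + 0.18×18 + 0.016×26 = 7.616
R = 7.824/7.616 = 1.027 kJ/s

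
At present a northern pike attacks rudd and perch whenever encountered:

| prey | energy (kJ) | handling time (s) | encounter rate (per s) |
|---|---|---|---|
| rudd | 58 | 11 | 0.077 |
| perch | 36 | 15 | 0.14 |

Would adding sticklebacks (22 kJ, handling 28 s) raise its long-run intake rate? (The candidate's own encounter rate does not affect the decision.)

No

Current rate: (0.077×58 + 0.14×36)/(1 + 0.077×11 + 0.14×15) = 2.408 kJ/s.
sticklebacks: E/h = 22/28 = 0.7857 kJ/s.
0.7857 < 2.408, so adding sticklebacks would lower the average — exclude it.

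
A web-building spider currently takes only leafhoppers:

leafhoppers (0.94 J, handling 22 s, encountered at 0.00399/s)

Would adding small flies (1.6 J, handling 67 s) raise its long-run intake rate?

On leafhoppers alone, R = ΣλE/(1+Σλh) = 0.003751/1.088 = 0.003448 J/s.
small flies: E/h = 1.6/67 = 0.02388 J/s.
0.02388 > 0.003448, so adding small flies raises the average — include it.

Yes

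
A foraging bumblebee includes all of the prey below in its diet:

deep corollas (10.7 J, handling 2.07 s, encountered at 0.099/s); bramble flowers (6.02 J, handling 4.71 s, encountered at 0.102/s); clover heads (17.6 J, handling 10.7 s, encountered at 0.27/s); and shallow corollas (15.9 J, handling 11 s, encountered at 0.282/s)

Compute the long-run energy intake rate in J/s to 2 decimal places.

Energy encountered per unit search time: 0.099×10.7 + 0.102×6.02 + 0.27×17.6 + 0.282×15.9 = 10.91 J/s.
Handling time per unit search time: 0.099×2.07 + 0.102×4.71 + 0.27×10.7 + 0.282×11 = 6.676.
Rate = 10.91/(1 + 6.676) = 1.421 J/s.

1.42 J/s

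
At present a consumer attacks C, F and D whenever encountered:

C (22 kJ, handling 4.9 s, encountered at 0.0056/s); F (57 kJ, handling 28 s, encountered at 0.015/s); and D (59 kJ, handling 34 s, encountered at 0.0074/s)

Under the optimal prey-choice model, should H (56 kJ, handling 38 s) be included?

Yes

On C, F and D alone, R = ΣλE/(1+Σλh) = 1.415/1.699 = 0.8327 kJ/s.
Profitability of H: 56/38 = 1.474 kJ/s.
Since 1.474 > R, including H increases the long-run rate.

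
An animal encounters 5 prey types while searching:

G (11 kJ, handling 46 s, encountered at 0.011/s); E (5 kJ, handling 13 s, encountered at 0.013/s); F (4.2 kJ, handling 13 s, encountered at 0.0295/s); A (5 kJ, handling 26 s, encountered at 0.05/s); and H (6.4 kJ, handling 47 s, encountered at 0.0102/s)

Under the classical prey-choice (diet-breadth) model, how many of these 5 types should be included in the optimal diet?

E/h in descending order: E 0.385, F 0.323, G 0.239, A 0.192, H 0.136 kJ/s. The optimal diet is the largest prefix of this list for which every included type satisfies E_i/h_i > R on the types above it.
Rate on top 1: 0.0556. F: 0.323 > 0.0556 → include.
Rate on top 2: 0.1217. G: 0.239 > 0.1217 → include.
Rate on top 3: 0.1505. A: 0.192 > 0.1505 → include.
Rate on top 4: 0.1667. H: 0.136 < 0.1667 → exclude; stop.
Optimal diet: E, F, G, A — 4 of 5 types.

4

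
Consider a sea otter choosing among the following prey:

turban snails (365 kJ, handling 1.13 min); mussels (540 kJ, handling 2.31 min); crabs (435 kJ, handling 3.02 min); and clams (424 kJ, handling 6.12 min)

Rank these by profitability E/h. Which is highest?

turban snails

Profitability E/h (kJ/min): turban snails = 365/1.13 = 323, mussels = 540/2.31 = 234, crabs = 435/3.02 = 144, clams = 424/6.12 = 69.3.
Ranked: turban snails > mussels > crabs > clams.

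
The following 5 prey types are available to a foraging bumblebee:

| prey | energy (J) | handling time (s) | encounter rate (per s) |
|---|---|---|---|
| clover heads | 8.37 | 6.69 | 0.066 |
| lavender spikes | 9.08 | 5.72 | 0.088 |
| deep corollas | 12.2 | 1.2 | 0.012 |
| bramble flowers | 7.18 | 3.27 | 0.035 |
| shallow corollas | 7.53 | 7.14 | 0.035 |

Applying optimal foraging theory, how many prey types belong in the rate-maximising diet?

5

E/h in descending order: deep corollas 10.2, bramble flowers 2.2, lavender spikes 1.59, clover heads 1.25, shallow corollas 1.05 J/s. The optimal diet is the largest prefix of this list for which every included type satisfies E_i/h_i > R on the types above it.
Rate on top 1: 0.1443. bramble flowers: 2.2 > 0.1443 → include.
Rate on top 2: 0.3523. lavender spikes: 1.59 > 0.3523 → include.
Rate on top 3: 0.7332. clover heads: 1.25 > 0.7332 → include.
Rate on top 4: 0.8435. shallow corollas: 1.05 > 0.8435 → include.
Optimal diet: deep corollas, bramble flowers, lavender spikes, clover heads, shallow corollas — 5 of 5 types.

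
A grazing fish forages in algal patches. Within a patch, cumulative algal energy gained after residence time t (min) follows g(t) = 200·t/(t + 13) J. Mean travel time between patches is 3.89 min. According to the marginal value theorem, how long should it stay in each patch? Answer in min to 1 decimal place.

Maximise g(t)/(T+t): set derivative to zero → g'(t)(T+t) = g(t).
g'(t) = 200·13/(t + 13)². Setting 200·13/(t+13)² = 200t/[(t+13)(3.89+t)] gives 13(3.89+t) = t(t+13), so t² = 13×3.89 = 50.57.
t* = √50.57 = 7.111 min.

7.1 min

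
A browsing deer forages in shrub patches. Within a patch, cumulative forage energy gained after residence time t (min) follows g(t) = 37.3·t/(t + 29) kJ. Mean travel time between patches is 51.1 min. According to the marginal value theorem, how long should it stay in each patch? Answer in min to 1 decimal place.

38.5 min

Optimal t* satisfies g'(t*) = g(t*)/(T + t*).
g'(t) = 37.3·29/(t + 29)². Setting 37.3·29/(t+29)² = 37.3t/[(t+29)(51.1+t)] gives 29(51.1+t) = t(t+29), so t² = 29×51.1 = 1482.
t* = √1482 = 38.5 min.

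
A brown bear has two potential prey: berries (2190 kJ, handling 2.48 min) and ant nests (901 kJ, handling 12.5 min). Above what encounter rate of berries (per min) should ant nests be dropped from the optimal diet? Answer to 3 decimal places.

At the threshold, the rate on berries alone equals the profitability of ant nests: λ·2190/(1 + λ·2.48) = 901/12.5 = 72.08.
Rearranging, λ(2190 − 72.08×2.48) = 72.08, so λ = 72.08/2011 = 0.03584 per min.

0.036 per min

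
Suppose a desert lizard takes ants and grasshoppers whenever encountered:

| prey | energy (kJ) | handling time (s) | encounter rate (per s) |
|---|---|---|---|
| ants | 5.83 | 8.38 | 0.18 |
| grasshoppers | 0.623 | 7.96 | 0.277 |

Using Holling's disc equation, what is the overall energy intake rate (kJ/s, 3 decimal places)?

R = (0.18×5.83 + 0.277×0.623) / (1 + 0.18×8.38 + 0.277×7.96) = 1.222/4.713 = 0.2593 kJ/s.

0.259 kJ/s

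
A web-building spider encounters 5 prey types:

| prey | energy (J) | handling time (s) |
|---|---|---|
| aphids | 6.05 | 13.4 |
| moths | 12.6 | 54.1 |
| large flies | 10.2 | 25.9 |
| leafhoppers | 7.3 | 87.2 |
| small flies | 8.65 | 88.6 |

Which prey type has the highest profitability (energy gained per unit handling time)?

In descending order of E/h:
aphids: 6.05/13.4 = 0.451 J/s
large flies: 10.2/25.9 = 0.394 J/s
moths: 12.6/54.1 = 0.233 J/s
small flies: 8.65/88.6 = 0.0976 J/s
leafhoppers: 7.3/87.2 = 0.0837 J/s

aphids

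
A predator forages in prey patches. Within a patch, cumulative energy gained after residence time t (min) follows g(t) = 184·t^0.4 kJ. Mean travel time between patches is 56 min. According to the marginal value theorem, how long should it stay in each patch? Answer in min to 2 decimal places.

37.33 min

Optimal t* satisfies g'(t*) = g(t*)/(T + t*).
g'(t) = 0.4·184·t^-0.6. Setting 0.4·184·t^-0.6 = 184·t^0.4/(56+t) gives 0.4(56+t) = t, so 0.60·t = 0.4×56.
t* = 0.4×56/0.60 = 37.33 min.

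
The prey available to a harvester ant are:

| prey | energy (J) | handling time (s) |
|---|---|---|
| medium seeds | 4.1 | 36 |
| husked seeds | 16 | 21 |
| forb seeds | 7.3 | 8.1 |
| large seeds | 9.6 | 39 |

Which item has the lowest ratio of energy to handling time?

medium seeds

Profitability E/h (J/s): medium seeds = 4.1/36 = 0.114, husked seeds = 16/21 = 0.762, forb seeds = 7.3/8.1 = 0.901, large seeds = 9.6/39 = 0.246.
Ranked: forb seeds > husked seeds > large seeds > medium seeds.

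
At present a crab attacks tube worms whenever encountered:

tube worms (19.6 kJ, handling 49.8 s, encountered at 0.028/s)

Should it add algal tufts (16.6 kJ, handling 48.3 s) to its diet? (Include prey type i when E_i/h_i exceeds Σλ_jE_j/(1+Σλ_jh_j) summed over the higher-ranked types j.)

On tube worms alone, R = ΣλE/(1+Σλh) = 0.5488/2.394 = 0.2292 kJ/s.
Profitability of algal tufts: 16.6/48.3 = 0.3437 kJ/s.
0.3437 > 0.2292, so adding algal tufts raises the average — include it.

Yes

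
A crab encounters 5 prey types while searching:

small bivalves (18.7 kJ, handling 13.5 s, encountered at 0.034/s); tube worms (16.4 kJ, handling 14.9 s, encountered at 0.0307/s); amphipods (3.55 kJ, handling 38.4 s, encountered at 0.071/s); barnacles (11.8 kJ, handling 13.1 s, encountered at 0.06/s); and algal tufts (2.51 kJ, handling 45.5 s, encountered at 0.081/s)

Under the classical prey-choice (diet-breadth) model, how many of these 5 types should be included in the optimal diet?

Profitabilities (E/h, kJ/s): small bivalves 1.39, tube worms 1.1, barnacles 0.901, amphipods 0.0924, algal tufts 0.0552. Add prey in this order while the next type's profitability exceeds the intake rate on those already taken.
Rate on top 1: 0.4358. tube worms: 1.1 > 0.4358 → include.
Rate on top 2: 0.5945. barnacles: 0.901 > 0.5945 → include.
Rate on top 3: 0.6836. amphipods: 0.0924 < 0.6836 → exclude; stop.
Optimal diet: small bivalves, tube worms, barnacles — 3 of 5 types.

3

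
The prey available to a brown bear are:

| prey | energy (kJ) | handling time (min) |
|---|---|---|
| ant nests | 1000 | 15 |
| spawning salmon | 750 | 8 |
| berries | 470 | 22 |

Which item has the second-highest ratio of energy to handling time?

ant nests

In descending order of E/h:
spawning salmon: 750/8 = 93.8 kJ/min
ant nests: 1000/15 = 66.7 kJ/min
berries: 470/22 = 21.4 kJ/min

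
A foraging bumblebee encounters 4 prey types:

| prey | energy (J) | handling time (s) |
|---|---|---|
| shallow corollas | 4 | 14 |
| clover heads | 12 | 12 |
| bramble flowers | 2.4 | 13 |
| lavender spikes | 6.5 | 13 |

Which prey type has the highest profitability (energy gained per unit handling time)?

clover heads

In descending order of E/h:
clover heads: 12/12 = 1 J/s
lavender spikes: 6.5/13 = 0.5 J/s
shallow corollas: 4/14 = 0.286 J/s
bramble flowers: 2.4/13 = 0.185 J/s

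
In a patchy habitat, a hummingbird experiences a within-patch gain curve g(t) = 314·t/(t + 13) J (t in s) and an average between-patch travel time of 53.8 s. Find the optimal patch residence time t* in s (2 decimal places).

26.45 s

Optimal t* satisfies g'(t*) = g(t*)/(T + t*).
g'(t) = 314·13/(t + 13)². Setting 314·13/(t+13)² = 314t/[(t+13)(53.8+t)] gives 13(53.8+t) = t(t+13), so t² = 13×53.8 = 699.4.
t* = √699.4 = 26.45 s.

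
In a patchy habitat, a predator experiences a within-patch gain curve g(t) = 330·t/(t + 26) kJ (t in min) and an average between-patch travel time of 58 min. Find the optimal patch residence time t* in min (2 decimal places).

Optimal t* satisfies g'(t*) = g(t*)/(T + t*).
g'(t) = 330·26/(t + 26)². Setting 330·26/(t+26)² = 330t/[(t+26)(58+t)] gives 26(58+t) = t(t+26), so t² = 26×58 = 1508.
t* = √1508 = 38.83 min.

38.83 min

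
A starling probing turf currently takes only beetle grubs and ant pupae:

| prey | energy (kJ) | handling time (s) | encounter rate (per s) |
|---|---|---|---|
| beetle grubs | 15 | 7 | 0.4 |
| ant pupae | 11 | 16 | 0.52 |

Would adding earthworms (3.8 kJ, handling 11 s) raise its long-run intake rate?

Intake rate on the current diet: R = (0.4×15 + 0.52×11) / (1 + 0.4×7 + 0.52×16) = 11.72/12.12 = 0.967 kJ/s.
Profitability of earthworms: 3.8/11 = 0.3455 kJ/s.
Since 0.3455 < R, time spent handling earthworms is better spent searching.

No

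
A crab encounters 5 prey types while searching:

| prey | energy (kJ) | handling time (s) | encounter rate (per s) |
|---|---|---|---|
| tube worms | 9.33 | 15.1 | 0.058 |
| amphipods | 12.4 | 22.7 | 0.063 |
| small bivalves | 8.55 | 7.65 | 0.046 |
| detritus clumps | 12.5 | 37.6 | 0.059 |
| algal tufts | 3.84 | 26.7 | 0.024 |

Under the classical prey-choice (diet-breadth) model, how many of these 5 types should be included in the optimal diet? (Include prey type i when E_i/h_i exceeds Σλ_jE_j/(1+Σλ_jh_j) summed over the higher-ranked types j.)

Profitabilities (E/h, kJ/s): small bivalves 1.12, tube worms 0.618, amphipods 0.546, detritus clumps 0.332, algal tufts 0.144. Add prey in this order while the next type's profitability exceeds the intake rate on those already taken.
Rate on top 1: 0.2909. tube worms: 0.618 > 0.2909 → include.
Rate on top 2: 0.4195. amphipods: 0.546 > 0.4195 → include.
Rate on top 3: 0.469. detritus clumps: 0.332 < 0.469 → exclude; stop.
Optimal diet: small bivalves, tube worms, amphipods — 3 of 5 types.

3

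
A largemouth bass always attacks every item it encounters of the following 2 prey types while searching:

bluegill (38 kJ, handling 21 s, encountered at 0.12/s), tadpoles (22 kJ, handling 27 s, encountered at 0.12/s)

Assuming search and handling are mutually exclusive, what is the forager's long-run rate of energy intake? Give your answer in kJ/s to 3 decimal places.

1.065 kJ/s

R = (0.12×38 + 0.12×22) / (1 + 0.12×21 + 0.12×27) = 7.2/6.76 = 1.065 kJ/s.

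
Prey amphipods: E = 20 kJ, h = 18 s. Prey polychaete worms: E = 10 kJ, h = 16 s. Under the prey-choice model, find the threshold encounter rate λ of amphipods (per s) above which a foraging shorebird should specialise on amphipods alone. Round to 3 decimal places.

0.071 per s

The zero-one rule: include polychaete worms iff E₂/h₂ > λE₁/(1+λh₁). Equality gives the switch point.
λE₁h₂ = E₂ + λE₂h₁ ⇒ λ = E₂/(E₁h₂ − E₂h₁) = 10/(320 − 180) = 0.07143 per s.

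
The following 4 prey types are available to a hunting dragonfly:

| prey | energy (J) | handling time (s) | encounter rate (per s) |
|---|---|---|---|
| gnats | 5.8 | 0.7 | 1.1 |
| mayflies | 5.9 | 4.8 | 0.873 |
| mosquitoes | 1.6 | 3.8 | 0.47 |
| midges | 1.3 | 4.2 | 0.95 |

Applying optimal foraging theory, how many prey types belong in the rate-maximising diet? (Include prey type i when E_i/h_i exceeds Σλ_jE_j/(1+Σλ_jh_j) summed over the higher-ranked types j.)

1

Rank by E/h (J/s): gnats 8.29, mayflies 1.23, mosquitoes 0.421, midges 0.31. Include each in turn until the next type's E/h falls below the running intake rate.
Rate on top 1: 3.605. mayflies: 1.23 < 3.605 → exclude; stop.
Optimal diet: gnats — 1 of 4 types.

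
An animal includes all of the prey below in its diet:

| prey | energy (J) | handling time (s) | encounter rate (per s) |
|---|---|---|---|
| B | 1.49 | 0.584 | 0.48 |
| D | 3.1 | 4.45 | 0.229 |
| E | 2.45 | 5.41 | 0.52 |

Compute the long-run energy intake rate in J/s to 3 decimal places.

0.528 J/s

R = Σλ_iE_i / (1 + Σλ_ih_i)
Numerator: 0.48×1.49 + 0.229×3.1 + 0.52×2.45 = 2.699
Denominator: 1 + 0.48×0.584 + 0.229×4.45 + 0.52×5.41 = 5.113
R = 2.699/5.113 = 0.5279 J/s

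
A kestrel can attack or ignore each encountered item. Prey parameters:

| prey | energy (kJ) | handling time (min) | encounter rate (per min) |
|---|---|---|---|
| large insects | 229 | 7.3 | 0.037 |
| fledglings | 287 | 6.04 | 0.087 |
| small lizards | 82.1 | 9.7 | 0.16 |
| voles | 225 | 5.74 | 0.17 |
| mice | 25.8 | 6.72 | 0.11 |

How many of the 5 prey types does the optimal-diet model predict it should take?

3

Profitabilities (E/h, kJ/min): fledglings 47.5, voles 39.2, large insects 31.4, small lizards 8.46, mice 3.84. Add prey in this order while the next type's profitability exceeds the intake rate on those already taken.
Rate on top 1: 16.37. voles: 39.2 > 16.37 → include.
Rate on top 2: 25.27. large insects: 31.4 > 25.27 → include.
Rate on top 3: 25.87. small lizards: 8.46 < 25.87 → exclude; stop.
Optimal diet: fledglings, voles, large insects — 3 of 5 types.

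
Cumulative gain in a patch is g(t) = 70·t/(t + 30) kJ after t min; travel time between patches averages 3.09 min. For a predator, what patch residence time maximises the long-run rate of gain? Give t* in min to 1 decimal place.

9.6 min

By the marginal value theorem, leave when the instantaneous gain rate g'(t) equals the habitat-wide average g(t)/(T + t).
g'(t) = 70·30/(t + 30)². Setting 70·30/(t+30)² = 70t/[(t+30)(3.09+t)] gives 30(3.09+t) = t(t+30), so t² = 30×3.09 = 92.7.
t* = √92.7 = 9.628 min.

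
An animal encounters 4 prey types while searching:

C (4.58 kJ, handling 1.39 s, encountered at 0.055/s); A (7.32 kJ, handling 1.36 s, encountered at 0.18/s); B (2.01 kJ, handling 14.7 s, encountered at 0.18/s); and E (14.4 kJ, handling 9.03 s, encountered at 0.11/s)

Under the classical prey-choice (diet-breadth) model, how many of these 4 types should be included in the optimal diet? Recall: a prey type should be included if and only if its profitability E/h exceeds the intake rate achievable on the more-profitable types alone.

Profitabilities (E/h, kJ/s): A 5.38, C 3.29, E 1.59, B 0.137. Add prey in this order while the next type's profitability exceeds the intake rate on those already taken.
Rate on top 1: 1.058. C: 3.29 > 1.058 → include.
Rate on top 2: 1.188. E: 1.59 > 1.188 → include.
Rate on top 3: 1.362. B: 0.137 < 1.362 → exclude; stop.
Optimal diet: A, C, E — 3 of 4 types.

3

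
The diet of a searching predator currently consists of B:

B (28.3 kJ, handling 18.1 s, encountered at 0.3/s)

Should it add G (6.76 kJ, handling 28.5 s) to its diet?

Current rate: (0.3×28.3)/(1 + 0.3×18.1) = 1.32 kJ/s.
Profitability of G: 6.76/28.5 = 0.2372 kJ/s.
0.2372 < 1.32, so adding G would lower the average — exclude it.

No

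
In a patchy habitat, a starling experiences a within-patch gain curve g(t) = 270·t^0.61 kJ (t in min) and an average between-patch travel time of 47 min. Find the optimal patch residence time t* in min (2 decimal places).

73.51 min

By the marginal value theorem, leave when the instantaneous gain rate g'(t) equals the habitat-wide average g(t)/(T + t).
g'(t) = 0.61·270·t^-0.39. Setting 0.61·270·t^-0.39 = 270·t^0.61/(47+t) gives 0.61(47+t) = t, so 0.39·t = 0.61×47.
t* = 0.61×47/0.39 = 73.51 min.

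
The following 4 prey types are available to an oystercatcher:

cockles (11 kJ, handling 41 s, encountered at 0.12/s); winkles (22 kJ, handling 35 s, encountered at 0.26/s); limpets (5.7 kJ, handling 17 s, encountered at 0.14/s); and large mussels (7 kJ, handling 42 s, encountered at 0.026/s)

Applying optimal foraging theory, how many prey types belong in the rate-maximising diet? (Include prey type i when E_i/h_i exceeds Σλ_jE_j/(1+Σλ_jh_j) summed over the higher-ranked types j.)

E/h in descending order: winkles 0.629, limpets 0.335, cockles 0.268, large mussels 0.167 kJ/s. The optimal diet is the largest prefix of this list for which every included type satisfies E_i/h_i > R on the types above it.
Rate on top 1: 0.5663. limpets: 0.335 < 0.5663 → exclude; stop.
Optimal diet: winkles — 1 of 4 types.

1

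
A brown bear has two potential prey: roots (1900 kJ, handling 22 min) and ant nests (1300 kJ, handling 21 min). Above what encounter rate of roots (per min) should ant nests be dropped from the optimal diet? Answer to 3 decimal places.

0.115 per min

The zero-one rule: include ant nests iff E₂/h₂ > λE₁/(1+λh₁). Equality gives the switch point.
λE₁h₂ = E₂ + λE₂h₁ ⇒ λ = E₂/(E₁h₂ − E₂h₁) = 1300/(3.99e+04 − 2.86e+04) = 0.115 per min.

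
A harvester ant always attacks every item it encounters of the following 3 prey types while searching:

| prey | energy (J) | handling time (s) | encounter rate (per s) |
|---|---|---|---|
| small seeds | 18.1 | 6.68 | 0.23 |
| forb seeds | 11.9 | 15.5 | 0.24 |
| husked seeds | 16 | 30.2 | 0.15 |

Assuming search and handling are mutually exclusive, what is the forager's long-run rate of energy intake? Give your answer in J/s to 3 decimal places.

R = Σλ_iE_i / (1 + Σλ_ih_i)
Numerator: 0.23×18.1 + 0.24×11.9 + 0.15×16 = 9.419
Denominator: 1 + 0.23×6.68 + 0.24×15.5 + 0.15×30.2 = 10.79
R = 9.419/10.79 = 0.8732 J/s

0.873 J/s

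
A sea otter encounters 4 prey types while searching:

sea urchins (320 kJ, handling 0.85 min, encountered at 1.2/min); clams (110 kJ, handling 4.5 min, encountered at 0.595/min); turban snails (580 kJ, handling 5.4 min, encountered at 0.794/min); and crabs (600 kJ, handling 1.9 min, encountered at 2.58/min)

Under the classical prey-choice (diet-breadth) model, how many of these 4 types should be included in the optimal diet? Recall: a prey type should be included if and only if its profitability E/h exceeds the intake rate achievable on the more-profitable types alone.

2

E/h in descending order: sea urchins 376, crabs 316, turban snails 107, clams 24.4 kJ/min. The optimal diet is the largest prefix of this list for which every included type satisfies E_i/h_i > R on the types above it.
Rate on top 1: 190.1. crabs: 316 > 190.1 → include.
Rate on top 2: 279.1. turban snails: 107 < 279.1 → exclude; stop.
Optimal diet: sea urchins, crabs — 2 of 4 types.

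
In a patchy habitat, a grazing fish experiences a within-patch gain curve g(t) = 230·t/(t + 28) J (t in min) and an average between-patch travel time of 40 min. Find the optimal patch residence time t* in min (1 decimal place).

33.5 min

Optimal t* satisfies g'(t*) = g(t*)/(T + t*).
g'(t) = 230·28/(t + 28)². Setting 230·28/(t+28)² = 230t/[(t+28)(40+t)] gives 28(40+t) = t(t+28), so t² = 28×40 = 1120.
t* = √1120 = 33.47 min.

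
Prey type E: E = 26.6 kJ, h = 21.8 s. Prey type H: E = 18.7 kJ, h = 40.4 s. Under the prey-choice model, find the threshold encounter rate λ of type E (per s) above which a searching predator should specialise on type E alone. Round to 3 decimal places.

0.028 per s

The zero-one rule: include type H iff E₂/h₂ > λE₁/(1+λh₁). Equality gives the switch point.
λE₁h₂ = E₂ + λE₂h₁ ⇒ λ = E₂/(E₁h₂ − E₂h₁) = 18.7/(1075 − 407.7) = 0.02804 per s.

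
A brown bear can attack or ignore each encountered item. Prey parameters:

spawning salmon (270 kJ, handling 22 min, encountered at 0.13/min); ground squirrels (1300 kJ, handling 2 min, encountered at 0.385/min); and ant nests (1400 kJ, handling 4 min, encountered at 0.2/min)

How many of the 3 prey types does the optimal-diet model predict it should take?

E/h in descending order: ground squirrels 650, ant nests 350, spawning salmon 12.3 kJ/min. The optimal diet is the largest prefix of this list for which every included type satisfies E_i/h_i > R on the types above it.
Rate on top 1: 282.8. ant nests: 350 > 282.8 → include.
Rate on top 2: 303.7. spawning salmon: 12.3 < 303.7 → exclude; stop.
Optimal diet: ground squirrels, ant nests — 2 of 3 types.

2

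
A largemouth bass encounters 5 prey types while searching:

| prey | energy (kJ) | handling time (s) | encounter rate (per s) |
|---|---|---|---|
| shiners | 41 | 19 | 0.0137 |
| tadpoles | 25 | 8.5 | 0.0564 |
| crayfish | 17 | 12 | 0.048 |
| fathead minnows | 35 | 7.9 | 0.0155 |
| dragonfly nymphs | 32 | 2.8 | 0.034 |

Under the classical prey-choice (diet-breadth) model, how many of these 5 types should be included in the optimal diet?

4

E/h in descending order: dragonfly nymphs 11.4, fathead minnows 4.43, tadpoles 2.94, shiners 2.16, crayfish 1.42 kJ/s. The optimal diet is the largest prefix of this list for which every included type satisfies E_i/h_i > R on the types above it.
Rate on top 1: 0.9934. fathead minnows: 4.43 > 0.9934 → include.
Rate on top 2: 1.339. tadpoles: 2.94 > 1.339 → include.
Rate on top 3: 1.792. shiners: 2.16 > 1.792 → include.
Rate on top 4: 1.84. crayfish: 1.42 < 1.84 → exclude; stop.
Optimal diet: dragonfly nymphs, fathead minnows, tadpoles, shiners — 4 of 5 types.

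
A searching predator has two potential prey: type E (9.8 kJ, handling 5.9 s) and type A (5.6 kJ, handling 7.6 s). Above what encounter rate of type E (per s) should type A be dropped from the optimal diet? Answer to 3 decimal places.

0.135 per s

At the threshold, the rate on type E alone equals the profitability of type A: λ·9.8/(1 + λ·5.9) = 5.6/7.6 = 0.7368.
Rearranging, λ(9.8 − 0.7368×5.9) = 0.7368, so λ = 0.7368/5.453 = 0.1351 per s.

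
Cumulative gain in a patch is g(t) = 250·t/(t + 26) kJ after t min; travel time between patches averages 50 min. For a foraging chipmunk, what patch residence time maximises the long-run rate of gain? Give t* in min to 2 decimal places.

36.06 min

Optimal t* satisfies g'(t*) = g(t*)/(T + t*).
g'(t) = 250·26/(t + 26)². Setting 250·26/(t+26)² = 250t/[(t+26)(50+t)] gives 26(50+t) = t(t+26), so t² = 26×50 = 1300.
t* = √1300 = 36.06 min.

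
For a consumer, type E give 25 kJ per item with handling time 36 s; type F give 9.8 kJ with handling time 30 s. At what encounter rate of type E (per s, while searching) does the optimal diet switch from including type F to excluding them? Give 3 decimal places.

0.025 per s

At the threshold, the rate on type E alone equals the profitability of type F: λ·25/(1 + λ·36) = 9.8/30 = 0.3267.
Rearranging, λ(25 − 0.3267×36) = 0.3267, so λ = 0.3267/13.24 = 0.02467 per s.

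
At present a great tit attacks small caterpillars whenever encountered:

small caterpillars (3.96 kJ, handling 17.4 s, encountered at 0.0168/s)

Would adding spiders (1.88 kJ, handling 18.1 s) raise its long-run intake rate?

Yes

Current rate: (0.0168×3.96)/(1 + 0.0168×17.4) = 0.05148 kJ/s.
spiders: E/h = 1.88/18.1 = 0.1039 kJ/s.
0.1039 > 0.05148, so adding spiders raises the average — include it.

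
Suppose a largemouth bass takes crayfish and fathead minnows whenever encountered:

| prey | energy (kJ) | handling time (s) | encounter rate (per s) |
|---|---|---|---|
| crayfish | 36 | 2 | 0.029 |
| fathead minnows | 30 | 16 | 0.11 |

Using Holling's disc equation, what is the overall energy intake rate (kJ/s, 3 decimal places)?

1.542 kJ/s

Energy encountered per unit search time: 0.029×36 + 0.11×30 = 4.344 kJ/s.
Handling time per unit search time: 0.029×2 + 0.11×16 = 1.818.
Rate = 4.344/(1 + 1.818) = 1.542 kJ/s.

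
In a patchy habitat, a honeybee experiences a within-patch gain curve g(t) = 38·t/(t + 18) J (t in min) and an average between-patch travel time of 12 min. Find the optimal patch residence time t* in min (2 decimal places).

By the marginal value theorem, leave when the instantaneous gain rate g'(t) equals the habitat-wide average g(t)/(T + t).
g'(t) = 38·18/(t + 18)². Setting 38·18/(t+18)² = 38t/[(t+18)(12+t)] gives 18(12+t) = t(t+18), so t² = 18×12 = 216.
t* = √216 = 14.7 min.

14.70 min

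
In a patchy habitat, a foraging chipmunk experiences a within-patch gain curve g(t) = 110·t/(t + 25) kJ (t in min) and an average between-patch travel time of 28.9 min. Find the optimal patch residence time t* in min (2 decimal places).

26.88 min

Maximise g(t)/(T+t): set derivative to zero → g'(t)(T+t) = g(t).
g'(t) = 110·25/(t + 25)². Setting 110·25/(t+25)² = 110t/[(t+25)(28.9+t)] gives 25(28.9+t) = t(t+25), so t² = 25×28.9 = 722.5.
t* = √722.5 = 26.88 min.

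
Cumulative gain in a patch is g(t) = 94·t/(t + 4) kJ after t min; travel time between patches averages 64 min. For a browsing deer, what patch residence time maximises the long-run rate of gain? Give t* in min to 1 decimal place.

16.0 min

Maximise g(t)/(T+t): set derivative to zero → g'(t)(T+t) = g(t).
g'(t) = 94·4/(t + 4)². Setting 94·4/(t+4)² = 94t/[(t+4)(64+t)] gives 4(64+t) = t(t+4), so t² = 4×64 = 256.
t* = √256 = 16 min.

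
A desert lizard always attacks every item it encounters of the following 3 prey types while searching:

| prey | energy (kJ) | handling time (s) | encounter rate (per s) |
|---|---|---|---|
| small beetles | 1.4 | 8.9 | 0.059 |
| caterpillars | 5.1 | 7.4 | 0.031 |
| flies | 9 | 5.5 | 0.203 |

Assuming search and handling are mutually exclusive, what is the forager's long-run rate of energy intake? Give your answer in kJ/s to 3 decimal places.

0.720 kJ/s

R = Σλ_iE_i / (1 + Σλ_ih_i)
Numerator: 0.059×1.4 + 0.031×5.1 + 0.203×9 = 2.068
Denominator: 1 + 0.059×8.9 + 0.031×7.4 + 0.203×5.5 = 2.871
R = 2.068/2.871 = 0.7202 kJ/s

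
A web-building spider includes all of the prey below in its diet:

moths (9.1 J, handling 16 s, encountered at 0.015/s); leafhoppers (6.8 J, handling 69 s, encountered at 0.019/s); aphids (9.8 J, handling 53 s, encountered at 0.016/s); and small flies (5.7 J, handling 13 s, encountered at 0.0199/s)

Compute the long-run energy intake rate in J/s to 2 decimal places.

R = (0.015×9.1 + 0.019×6.8 + 0.016×9.8 + 0.0199×5.7) / (1 + 0.015×16 + 0.019×69 + 0.016×53 + 0.0199×13) = 0.5359/3.658 = 0.1465 J/s.

0.15 J/s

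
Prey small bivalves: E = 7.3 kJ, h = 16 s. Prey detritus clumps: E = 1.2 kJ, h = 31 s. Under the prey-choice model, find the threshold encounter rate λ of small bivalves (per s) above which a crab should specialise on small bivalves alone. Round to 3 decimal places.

0.006 per s

The zero-one rule: include detritus clumps iff E₂/h₂ > λE₁/(1+λh₁). Equality gives the switch point.
λE₁h₂ = E₂ + λE₂h₁ ⇒ λ = E₂/(E₁h₂ − E₂h₁) = 1.2/(226.3 − 19.2) = 0.005794 per s.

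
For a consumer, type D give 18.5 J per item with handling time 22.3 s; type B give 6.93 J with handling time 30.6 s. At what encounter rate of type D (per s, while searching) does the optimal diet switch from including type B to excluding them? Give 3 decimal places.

At the threshold, the rate on type D alone equals the profitability of type B: λ·18.5/(1 + λ·22.3) = 6.93/30.6 = 0.2265.
Rearranging, λ(18.5 − 0.2265×22.3) = 0.2265, so λ = 0.2265/13.45 = 0.01684 per s.

0.017 per s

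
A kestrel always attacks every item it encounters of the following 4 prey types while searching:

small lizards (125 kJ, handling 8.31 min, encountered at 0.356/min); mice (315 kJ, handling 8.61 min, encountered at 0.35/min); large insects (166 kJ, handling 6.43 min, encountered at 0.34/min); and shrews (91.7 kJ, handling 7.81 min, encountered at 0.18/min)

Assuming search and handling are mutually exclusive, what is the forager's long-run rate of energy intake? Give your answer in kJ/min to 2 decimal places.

21.55 kJ/min

R = Σλ_iE_i / (1 + Σλ_ih_i)
Numerator: 0.356×125 + 0.35×315 + 0.34×166 + 0.18×91.7 = 227.7
Denominator: 1 + 0.356×8.31 + 0.35×8.61 + 0.34×6.43 + 0.18×7.81 = 10.56
R = 227.7/10.56 = 21.55 kJ/min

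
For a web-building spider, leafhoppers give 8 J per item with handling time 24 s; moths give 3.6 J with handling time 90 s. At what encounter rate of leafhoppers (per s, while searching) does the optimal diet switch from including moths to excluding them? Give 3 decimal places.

At the threshold, the rate on leafhoppers alone equals the profitability of moths: λ·8/(1 + λ·24) = 3.6/90 = 0.04.
Rearranging, λ(8 − 0.04×24) = 0.04, so λ = 0.04/7.04 = 0.005682 per s.

0.006 per s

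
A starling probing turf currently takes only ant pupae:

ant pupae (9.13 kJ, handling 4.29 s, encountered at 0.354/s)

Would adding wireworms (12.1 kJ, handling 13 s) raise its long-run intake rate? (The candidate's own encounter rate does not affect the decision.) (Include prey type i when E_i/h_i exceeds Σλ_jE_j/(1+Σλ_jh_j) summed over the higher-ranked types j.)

No

On ant pupae alone, R = ΣλE/(1+Σλh) = 3.232/2.519 = 1.283 kJ/s.
Profitability of wireworms: 12.1/13 = 0.9308 kJ/s.
0.9308 < 1.283, so adding wireworms would lower the average — exclude it.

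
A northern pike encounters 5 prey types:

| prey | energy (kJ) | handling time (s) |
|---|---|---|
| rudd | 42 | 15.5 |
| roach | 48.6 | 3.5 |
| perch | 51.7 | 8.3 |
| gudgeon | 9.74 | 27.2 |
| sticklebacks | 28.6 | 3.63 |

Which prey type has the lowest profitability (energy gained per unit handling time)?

In descending order of E/h:
roach: 48.6/3.5 = 13.9 kJ/s
sticklebacks: 28.6/3.63 = 7.88 kJ/s
perch: 51.7/8.3 = 6.23 kJ/s
rudd: 42/15.5 = 2.71 kJ/s
gudgeon: 9.74/27.2 = 0.358 kJ/s

gudgeon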